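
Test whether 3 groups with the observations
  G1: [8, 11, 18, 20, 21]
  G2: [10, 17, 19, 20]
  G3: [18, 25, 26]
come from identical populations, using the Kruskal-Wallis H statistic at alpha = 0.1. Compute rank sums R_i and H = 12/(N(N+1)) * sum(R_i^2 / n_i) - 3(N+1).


Step 1: Combine all N = 12 observations and assign midranks.
sorted (value, group, rank): (8,G1,1), (10,G2,2), (11,G1,3), (17,G2,4), (18,G1,5.5), (18,G3,5.5), (19,G2,7), (20,G1,8.5), (20,G2,8.5), (21,G1,10), (25,G3,11), (26,G3,12)
Step 2: Sum ranks within each group.
R_1 = 28 (n_1 = 5)
R_2 = 21.5 (n_2 = 4)
R_3 = 28.5 (n_3 = 3)
Step 3: H = 12/(N(N+1)) * sum(R_i^2/n_i) - 3(N+1)
     = 12/(12*13) * (28^2/5 + 21.5^2/4 + 28.5^2/3) - 3*13
     = 0.076923 * 543.112 - 39
     = 2.777885.
Step 4: Ties present; correction factor C = 1 - 12/(12^3 - 12) = 0.993007. Corrected H = 2.777885 / 0.993007 = 2.797447.
Step 5: Under H0, H ~ chi^2(2); p-value = 0.246912.
Step 6: alpha = 0.1. fail to reject H0.

H = 2.7974, df = 2, p = 0.246912, fail to reject H0.


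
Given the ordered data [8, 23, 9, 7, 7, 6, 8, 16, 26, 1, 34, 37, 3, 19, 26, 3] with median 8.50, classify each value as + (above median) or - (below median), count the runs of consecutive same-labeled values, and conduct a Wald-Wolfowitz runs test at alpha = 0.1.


Step 1: Compute median = 8.50; label A = above, B = below.
Labels in order: BAABBBBAABAABAAB  (n_A = 8, n_B = 8)
Step 2: Count runs R = 9.
Step 3: Under H0 (random ordering), E[R] = 2*n_A*n_B/(n_A+n_B) + 1 = 2*8*8/16 + 1 = 9.0000.
        Var[R] = 2*n_A*n_B*(2*n_A*n_B - n_A - n_B) / ((n_A+n_B)^2 * (n_A+n_B-1)) = 14336/3840 = 3.7333.
        SD[R] = 1.9322.
Step 4: R = E[R], so z = 0 with no continuity correction.
Step 5: Two-sided p-value via normal approximation = 2*(1 - Phi(|z|)) = 1.000000.
Step 6: alpha = 0.1. fail to reject H0.

R = 9, z = 0.0000, p = 1.000000, fail to reject H0.


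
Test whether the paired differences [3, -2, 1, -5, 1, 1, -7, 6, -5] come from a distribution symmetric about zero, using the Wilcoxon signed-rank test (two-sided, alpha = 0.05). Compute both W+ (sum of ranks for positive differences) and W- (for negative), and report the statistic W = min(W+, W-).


Step 1: Drop any zero differences (none here) and take |d_i|.
|d| = [3, 2, 1, 5, 1, 1, 7, 6, 5]
Step 2: Midrank |d_i| (ties get averaged ranks).
ranks: |3|->5, |2|->4, |1|->2, |5|->6.5, |1|->2, |1|->2, |7|->9, |6|->8, |5|->6.5
Step 3: Attach original signs; sum ranks with positive sign and with negative sign.
W+ = 5 + 2 + 2 + 2 + 8 = 19
W- = 4 + 6.5 + 9 + 6.5 = 26
(Check: W+ + W- = 45 should equal n(n+1)/2 = 45.)
Step 4: Test statistic W = min(W+, W-) = 19.
Step 5: Ties in |d|, so use the tie-corrected normal approximation.
        E[W] = n(n+1)/4 = 9*10/4 = 22.5.
        Tie groups: |d|=1 (t=3), |d|=5 (t=2); sum(t^3 - t) = 30.
        Var[W] = n(n+1)(2n+1)/24 - sum(t^3-t)/48 = 1710/24 - 30/48 = 70.625.
        z = (W - E[W]) / sqrt(Var[W]) = (19 - 22.5) / 8.4039 = -0.4165.
        Two-sided p = 2*Phi(z) = 0.677063.
Step 6: alpha = 0.05. fail to reject H0.

W+ = 19, W- = 26, W = min = 19, p = 0.677063, fail to reject H0.


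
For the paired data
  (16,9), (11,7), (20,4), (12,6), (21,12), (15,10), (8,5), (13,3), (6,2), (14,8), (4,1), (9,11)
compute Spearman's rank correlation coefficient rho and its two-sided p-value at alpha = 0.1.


Step 1: Rank x and y separately (midranks; no ties here).
rank(x): 16->10, 11->5, 20->11, 12->6, 21->12, 15->9, 8->3, 13->7, 6->2, 14->8, 4->1, 9->4
rank(y): 9->9, 7->7, 4->4, 6->6, 12->12, 10->10, 5->5, 3->3, 2->2, 8->8, 1->1, 11->11
Step 2: d_i = R_x(i) - R_y(i); compute d_i^2.
  (10-9)^2=1, (5-7)^2=4, (11-4)^2=49, (6-6)^2=0, (12-12)^2=0, (9-10)^2=1, (3-5)^2=4, (7-3)^2=16, (2-2)^2=0, (8-8)^2=0, (1-1)^2=0, (4-11)^2=49
sum(d^2) = 124.
Step 3: rho = 1 - 6*124 / (12*(12^2 - 1)) = 1 - 744/1716 = 0.566434.
Step 4: Under H0, t = rho * sqrt((n-2)/(1-rho^2)) = 2.1735 ~ t(10).
Step 5: Two-sided p-value from the t-distribution with 10 df = 0.054842.
Step 6: alpha = 0.1. reject H0.

rho = 0.5664, p = 0.054842, reject H0 at alpha = 0.1.


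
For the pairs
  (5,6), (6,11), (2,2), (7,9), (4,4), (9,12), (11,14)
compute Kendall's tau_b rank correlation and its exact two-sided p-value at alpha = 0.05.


Step 1: Enumerate the 21 unordered pairs (i,j) with i<j and classify each by sign(x_j-x_i) * sign(y_j-y_i).
  (1,2):dx=+1,dy=+5->C; (1,3):dx=-3,dy=-4->C; (1,4):dx=+2,dy=+3->C; (1,5):dx=-1,dy=-2->C
  (1,6):dx=+4,dy=+6->C; (1,7):dx=+6,dy=+8->C; (2,3):dx=-4,dy=-9->C; (2,4):dx=+1,dy=-2->D
  (2,5):dx=-2,dy=-7->C; (2,6):dx=+3,dy=+1->C; (2,7):dx=+5,dy=+3->C; (3,4):dx=+5,dy=+7->C
  (3,5):dx=+2,dy=+2->C; (3,6):dx=+7,dy=+10->C; (3,7):dx=+9,dy=+12->C; (4,5):dx=-3,dy=-5->C
  (4,6):dx=+2,dy=+3->C; (4,7):dx=+4,dy=+5->C; (5,6):dx=+5,dy=+8->C; (5,7):dx=+7,dy=+10->C
  (6,7):dx=+2,dy=+2->C
Step 2: C = 20, D = 1, total pairs = 21.
Step 3: tau = (C - D)/(n(n-1)/2) = (20 - 1)/21 = 0.904762.
Step 4: Exact two-sided p-value (enumerate n! = 5040 permutations of y under H0): p = 0.002778.
Step 5: alpha = 0.05. reject H0.

tau_b = 0.9048 (C=20, D=1), p = 0.002778, reject H0.


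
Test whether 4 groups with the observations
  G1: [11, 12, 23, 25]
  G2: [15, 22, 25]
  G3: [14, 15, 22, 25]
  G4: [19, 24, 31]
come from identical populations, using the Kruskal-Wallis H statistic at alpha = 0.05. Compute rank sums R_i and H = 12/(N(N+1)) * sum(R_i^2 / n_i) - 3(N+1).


Step 1: Combine all N = 14 observations and assign midranks.
sorted (value, group, rank): (11,G1,1), (12,G1,2), (14,G3,3), (15,G2,4.5), (15,G3,4.5), (19,G4,6), (22,G2,7.5), (22,G3,7.5), (23,G1,9), (24,G4,10), (25,G1,12), (25,G2,12), (25,G3,12), (31,G4,14)
Step 2: Sum ranks within each group.
R_1 = 24 (n_1 = 4)
R_2 = 24 (n_2 = 3)
R_3 = 27 (n_3 = 4)
R_4 = 30 (n_4 = 3)
Step 3: H = 12/(N(N+1)) * sum(R_i^2/n_i) - 3(N+1)
     = 12/(14*15) * (24^2/4 + 24^2/3 + 27^2/4 + 30^2/3) - 3*15
     = 0.057143 * 818.25 - 45
     = 1.757143.
Step 4: Ties present; correction factor C = 1 - 36/(14^3 - 14) = 0.986813. Corrected H = 1.757143 / 0.986813 = 1.780624.
Step 5: Under H0, H ~ chi^2(3); p-value = 0.619161.
Step 6: alpha = 0.05. fail to reject H0.

H = 1.7806, df = 3, p = 0.619161, fail to reject H0.


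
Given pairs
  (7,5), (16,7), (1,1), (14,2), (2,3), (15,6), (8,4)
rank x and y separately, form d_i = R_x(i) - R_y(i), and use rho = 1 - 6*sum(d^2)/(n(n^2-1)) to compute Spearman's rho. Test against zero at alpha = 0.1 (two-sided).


Step 1: Rank x and y separately (midranks; no ties here).
rank(x): 7->3, 16->7, 1->1, 14->5, 2->2, 15->6, 8->4
rank(y): 5->5, 7->7, 1->1, 2->2, 3->3, 6->6, 4->4
Step 2: d_i = R_x(i) - R_y(i); compute d_i^2.
  (3-5)^2=4, (7-7)^2=0, (1-1)^2=0, (5-2)^2=9, (2-3)^2=1, (6-6)^2=0, (4-4)^2=0
sum(d^2) = 14.
Step 3: rho = 1 - 6*14 / (7*(7^2 - 1)) = 1 - 84/336 = 0.750000.
Step 4: Under H0, t = rho * sqrt((n-2)/(1-rho^2)) = 2.5355 ~ t(5).
Step 5: Two-sided p-value from the t-distribution with 5 df = 0.052181.
Step 6: alpha = 0.1. reject H0.

rho = 0.7500, p = 0.052181, reject H0 at alpha = 0.1.


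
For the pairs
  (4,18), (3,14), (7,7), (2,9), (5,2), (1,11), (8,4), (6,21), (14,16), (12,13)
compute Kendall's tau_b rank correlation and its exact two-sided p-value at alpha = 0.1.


Step 1: Enumerate the 45 unordered pairs (i,j) with i<j and classify each by sign(x_j-x_i) * sign(y_j-y_i).
  (1,2):dx=-1,dy=-4->C; (1,3):dx=+3,dy=-11->D; (1,4):dx=-2,dy=-9->C; (1,5):dx=+1,dy=-16->D
  (1,6):dx=-3,dy=-7->C; (1,7):dx=+4,dy=-14->D; (1,8):dx=+2,dy=+3->C; (1,9):dx=+10,dy=-2->D
  (1,10):dx=+8,dy=-5->D; (2,3):dx=+4,dy=-7->D; (2,4):dx=-1,dy=-5->C; (2,5):dx=+2,dy=-12->D
  (2,6):dx=-2,dy=-3->C; (2,7):dx=+5,dy=-10->D; (2,8):dx=+3,dy=+7->C; (2,9):dx=+11,dy=+2->C
  (2,10):dx=+9,dy=-1->D; (3,4):dx=-5,dy=+2->D; (3,5):dx=-2,dy=-5->C; (3,6):dx=-6,dy=+4->D
  (3,7):dx=+1,dy=-3->D; (3,8):dx=-1,dy=+14->D; (3,9):dx=+7,dy=+9->C; (3,10):dx=+5,dy=+6->C
  (4,5):dx=+3,dy=-7->D; (4,6):dx=-1,dy=+2->D; (4,7):dx=+6,dy=-5->D; (4,8):dx=+4,dy=+12->C
  (4,9):dx=+12,dy=+7->C; (4,10):dx=+10,dy=+4->C; (5,6):dx=-4,dy=+9->D; (5,7):dx=+3,dy=+2->C
  (5,8):dx=+1,dy=+19->C; (5,9):dx=+9,dy=+14->C; (5,10):dx=+7,dy=+11->C; (6,7):dx=+7,dy=-7->D
  (6,8):dx=+5,dy=+10->C; (6,9):dx=+13,dy=+5->C; (6,10):dx=+11,dy=+2->C; (7,8):dx=-2,dy=+17->D
  (7,9):dx=+6,dy=+12->C; (7,10):dx=+4,dy=+9->C; (8,9):dx=+8,dy=-5->D; (8,10):dx=+6,dy=-8->D
  (9,10):dx=-2,dy=-3->C
Step 2: C = 24, D = 21, total pairs = 45.
Step 3: tau = (C - D)/(n(n-1)/2) = (24 - 21)/45 = 0.066667.
Step 4: Exact two-sided p-value (enumerate n! = 3628800 permutations of y under H0): p = 0.861801.
Step 5: alpha = 0.1. fail to reject H0.

tau_b = 0.0667 (C=24, D=21), p = 0.861801, fail to reject H0.


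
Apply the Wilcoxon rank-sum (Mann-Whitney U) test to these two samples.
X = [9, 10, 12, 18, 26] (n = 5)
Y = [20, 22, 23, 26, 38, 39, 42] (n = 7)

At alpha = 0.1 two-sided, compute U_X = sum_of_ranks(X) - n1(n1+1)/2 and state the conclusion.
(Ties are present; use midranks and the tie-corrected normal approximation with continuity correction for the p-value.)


Step 1: Combine and sort all 12 observations; assign midranks.
sorted (value, group): (9,X), (10,X), (12,X), (18,X), (20,Y), (22,Y), (23,Y), (26,X), (26,Y), (38,Y), (39,Y), (42,Y)
ranks: 9->1, 10->2, 12->3, 18->4, 20->5, 22->6, 23->7, 26->8.5, 26->8.5, 38->10, 39->11, 42->12
Step 2: Rank sum for X: R1 = 1 + 2 + 3 + 4 + 8.5 = 18.5.
Step 3: U_X = R1 - n1(n1+1)/2 = 18.5 - 5*6/2 = 18.5 - 15 = 3.5.
       U_Y = n1*n2 - U_X = 35 - 3.5 = 31.5.
Step 4: Ties are present, so use the tie-corrected normal approximation (with continuity correction) for the p-value.
Step 5: p-value = 0.028075; compare to alpha = 0.1. reject H0.

U_X = 3.5, p = 0.028075, reject H0 at alpha = 0.1.


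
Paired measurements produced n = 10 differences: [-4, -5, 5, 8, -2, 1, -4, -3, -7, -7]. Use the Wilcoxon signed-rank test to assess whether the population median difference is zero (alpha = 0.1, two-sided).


Step 1: Drop any zero differences (none here) and take |d_i|.
|d| = [4, 5, 5, 8, 2, 1, 4, 3, 7, 7]
Step 2: Midrank |d_i| (ties get averaged ranks).
ranks: |4|->4.5, |5|->6.5, |5|->6.5, |8|->10, |2|->2, |1|->1, |4|->4.5, |3|->3, |7|->8.5, |7|->8.5
Step 3: Attach original signs; sum ranks with positive sign and with negative sign.
W+ = 6.5 + 10 + 1 = 17.5
W- = 4.5 + 6.5 + 2 + 4.5 + 3 + 8.5 + 8.5 = 37.5
(Check: W+ + W- = 55 should equal n(n+1)/2 = 55.)
Step 4: Test statistic W = min(W+, W-) = 17.5.
Step 5: Ties in |d|, so use the tie-corrected normal approximation.
        E[W] = n(n+1)/4 = 10*11/4 = 27.5.
        Tie groups: |d|=4 (t=2), |d|=5 (t=2), |d|=7 (t=2); sum(t^3 - t) = 18.
        Var[W] = n(n+1)(2n+1)/24 - sum(t^3-t)/48 = 2310/24 - 18/48 = 95.875.
        z = (W - E[W]) / sqrt(Var[W]) = (17.5 - 27.5) / 9.7916 = -1.0213.
        Two-sided p = 2*Phi(z) = 0.307119.
Step 6: alpha = 0.1. fail to reject H0.

W+ = 17.5, W- = 37.5, W = min = 17.5, p = 0.307119, fail to reject H0.


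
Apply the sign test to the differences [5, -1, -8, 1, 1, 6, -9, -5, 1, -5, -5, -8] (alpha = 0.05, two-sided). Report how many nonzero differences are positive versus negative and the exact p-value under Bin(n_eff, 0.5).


Step 1: Discard zero differences. Original n = 12; n_eff = number of nonzero differences = 12.
Nonzero differences (with sign): +5, -1, -8, +1, +1, +6, -9, -5, +1, -5, -5, -8
Step 2: Count signs: positive = 5, negative = 7.
Step 3: Under H0: P(positive) = 0.5, so the number of positives S ~ Bin(12, 0.5).
Step 4: Two-sided exact p-value = sum of Bin(12,0.5) probabilities at or below the observed probability = 0.774414.
Step 5: alpha = 0.05. fail to reject H0.

n_eff = 12, pos = 5, neg = 7, p = 0.774414, fail to reject H0.


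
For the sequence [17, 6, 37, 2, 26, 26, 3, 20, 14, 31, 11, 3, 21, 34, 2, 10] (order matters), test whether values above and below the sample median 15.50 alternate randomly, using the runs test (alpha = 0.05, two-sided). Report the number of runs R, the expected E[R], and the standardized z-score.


Step 1: Compute median = 15.50; label A = above, B = below.
Labels in order: ABABAABABABBAABB  (n_A = 8, n_B = 8)
Step 2: Count runs R = 12.
Step 3: Under H0 (random ordering), E[R] = 2*n_A*n_B/(n_A+n_B) + 1 = 2*8*8/16 + 1 = 9.0000.
        Var[R] = 2*n_A*n_B*(2*n_A*n_B - n_A - n_B) / ((n_A+n_B)^2 * (n_A+n_B-1)) = 14336/3840 = 3.7333.
        SD[R] = 1.9322.
Step 4: Continuity-corrected z = (R - 0.5 - E[R]) / SD[R] = (12 - 0.5 - 9.0000) / 1.9322 = 1.2939.
Step 5: Two-sided p-value via normal approximation = 2*(1 - Phi(|z|)) = 0.195709.
Step 6: alpha = 0.05. fail to reject H0.

R = 12, z = 1.2939, p = 0.195709, fail to reject H0.


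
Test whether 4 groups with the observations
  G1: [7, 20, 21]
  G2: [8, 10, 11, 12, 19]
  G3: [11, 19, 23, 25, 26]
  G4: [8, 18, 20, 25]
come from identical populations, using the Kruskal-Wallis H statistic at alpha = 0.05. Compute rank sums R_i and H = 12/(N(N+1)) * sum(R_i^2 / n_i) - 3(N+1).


Step 1: Combine all N = 17 observations and assign midranks.
sorted (value, group, rank): (7,G1,1), (8,G2,2.5), (8,G4,2.5), (10,G2,4), (11,G2,5.5), (11,G3,5.5), (12,G2,7), (18,G4,8), (19,G2,9.5), (19,G3,9.5), (20,G1,11.5), (20,G4,11.5), (21,G1,13), (23,G3,14), (25,G3,15.5), (25,G4,15.5), (26,G3,17)
Step 2: Sum ranks within each group.
R_1 = 25.5 (n_1 = 3)
R_2 = 28.5 (n_2 = 5)
R_3 = 61.5 (n_3 = 5)
R_4 = 37.5 (n_4 = 4)
Step 3: H = 12/(N(N+1)) * sum(R_i^2/n_i) - 3(N+1)
     = 12/(17*18) * (25.5^2/3 + 28.5^2/5 + 61.5^2/5 + 37.5^2/4) - 3*18
     = 0.039216 * 1487.21 - 54
     = 4.322059.
Step 4: Ties present; correction factor C = 1 - 30/(17^3 - 17) = 0.993873. Corrected H = 4.322059 / 0.993873 = 4.348705.
Step 5: Under H0, H ~ chi^2(3); p-value = 0.226189.
Step 6: alpha = 0.05. fail to reject H0.

H = 4.3487, df = 3, p = 0.226189, fail to reject H0.


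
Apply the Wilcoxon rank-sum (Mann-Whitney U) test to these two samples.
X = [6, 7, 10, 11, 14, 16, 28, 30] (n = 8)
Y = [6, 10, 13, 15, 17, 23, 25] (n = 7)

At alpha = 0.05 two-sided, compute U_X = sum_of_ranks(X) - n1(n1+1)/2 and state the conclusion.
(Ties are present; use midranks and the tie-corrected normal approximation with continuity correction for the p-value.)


Step 1: Combine and sort all 15 observations; assign midranks.
sorted (value, group): (6,X), (6,Y), (7,X), (10,X), (10,Y), (11,X), (13,Y), (14,X), (15,Y), (16,X), (17,Y), (23,Y), (25,Y), (28,X), (30,X)
ranks: 6->1.5, 6->1.5, 7->3, 10->4.5, 10->4.5, 11->6, 13->7, 14->8, 15->9, 16->10, 17->11, 23->12, 25->13, 28->14, 30->15
Step 2: Rank sum for X: R1 = 1.5 + 3 + 4.5 + 6 + 8 + 10 + 14 + 15 = 62.
Step 3: U_X = R1 - n1(n1+1)/2 = 62 - 8*9/2 = 62 - 36 = 26.
       U_Y = n1*n2 - U_X = 56 - 26 = 30.
Step 4: Ties are present, so use the tie-corrected normal approximation (with continuity correction) for the p-value.
Step 5: p-value = 0.861942; compare to alpha = 0.05. fail to reject H0.

U_X = 26, p = 0.861942, fail to reject H0 at alpha = 0.05.


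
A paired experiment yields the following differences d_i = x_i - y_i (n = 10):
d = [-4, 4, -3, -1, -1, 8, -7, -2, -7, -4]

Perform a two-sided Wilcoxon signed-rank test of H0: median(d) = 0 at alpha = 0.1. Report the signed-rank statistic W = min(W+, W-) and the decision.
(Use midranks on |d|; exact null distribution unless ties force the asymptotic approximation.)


Step 1: Drop any zero differences (none here) and take |d_i|.
|d| = [4, 4, 3, 1, 1, 8, 7, 2, 7, 4]
Step 2: Midrank |d_i| (ties get averaged ranks).
ranks: |4|->6, |4|->6, |3|->4, |1|->1.5, |1|->1.5, |8|->10, |7|->8.5, |2|->3, |7|->8.5, |4|->6
Step 3: Attach original signs; sum ranks with positive sign and with negative sign.
W+ = 6 + 10 = 16
W- = 6 + 4 + 1.5 + 1.5 + 8.5 + 3 + 8.5 + 6 = 39
(Check: W+ + W- = 55 should equal n(n+1)/2 = 55.)
Step 4: Test statistic W = min(W+, W-) = 16.
Step 5: Ties in |d|, so use the tie-corrected normal approximation.
        E[W] = n(n+1)/4 = 10*11/4 = 27.5.
        Tie groups: |d|=1 (t=2), |d|=4 (t=3), |d|=7 (t=2); sum(t^3 - t) = 36.
        Var[W] = n(n+1)(2n+1)/24 - sum(t^3-t)/48 = 2310/24 - 36/48 = 95.5.
        z = (W - E[W]) / sqrt(Var[W]) = (16 - 27.5) / 9.7724 = -1.1768.
        Two-sided p = 2*Phi(z) = 0.239282.
Step 6: alpha = 0.1. fail to reject H0.

W+ = 16, W- = 39, W = min = 16, p = 0.239282, fail to reject H0.


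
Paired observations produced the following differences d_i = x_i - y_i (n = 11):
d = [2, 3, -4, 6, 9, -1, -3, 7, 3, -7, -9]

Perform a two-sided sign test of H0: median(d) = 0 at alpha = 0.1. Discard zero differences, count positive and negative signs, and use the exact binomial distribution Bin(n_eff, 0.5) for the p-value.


Step 1: Discard zero differences. Original n = 11; n_eff = number of nonzero differences = 11.
Nonzero differences (with sign): +2, +3, -4, +6, +9, -1, -3, +7, +3, -7, -9
Step 2: Count signs: positive = 6, negative = 5.
Step 3: Under H0: P(positive) = 0.5, so the number of positives S ~ Bin(11, 0.5).
Step 4: Two-sided exact p-value = sum of Bin(11,0.5) probabilities at or below the observed probability = 1.000000.
Step 5: alpha = 0.1. fail to reject H0.

n_eff = 11, pos = 6, neg = 5, p = 1.000000, fail to reject H0.


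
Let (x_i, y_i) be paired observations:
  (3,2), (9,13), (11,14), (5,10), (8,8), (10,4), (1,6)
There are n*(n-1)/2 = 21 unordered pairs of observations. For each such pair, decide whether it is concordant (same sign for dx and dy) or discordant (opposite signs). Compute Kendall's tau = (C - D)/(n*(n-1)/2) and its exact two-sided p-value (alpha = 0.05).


Step 1: Enumerate the 21 unordered pairs (i,j) with i<j and classify each by sign(x_j-x_i) * sign(y_j-y_i).
  (1,2):dx=+6,dy=+11->C; (1,3):dx=+8,dy=+12->C; (1,4):dx=+2,dy=+8->C; (1,5):dx=+5,dy=+6->C
  (1,6):dx=+7,dy=+2->C; (1,7):dx=-2,dy=+4->D; (2,3):dx=+2,dy=+1->C; (2,4):dx=-4,dy=-3->C
  (2,5):dx=-1,dy=-5->C; (2,6):dx=+1,dy=-9->D; (2,7):dx=-8,dy=-7->C; (3,4):dx=-6,dy=-4->C
  (3,5):dx=-3,dy=-6->C; (3,6):dx=-1,dy=-10->C; (3,7):dx=-10,dy=-8->C; (4,5):dx=+3,dy=-2->D
  (4,6):dx=+5,dy=-6->D; (4,7):dx=-4,dy=-4->C; (5,6):dx=+2,dy=-4->D; (5,7):dx=-7,dy=-2->C
  (6,7):dx=-9,dy=+2->D
Step 2: C = 15, D = 6, total pairs = 21.
Step 3: tau = (C - D)/(n(n-1)/2) = (15 - 6)/21 = 0.428571.
Step 4: Exact two-sided p-value (enumerate n! = 5040 permutations of y under H0): p = 0.238889.
Step 5: alpha = 0.05. fail to reject H0.

tau_b = 0.4286 (C=15, D=6), p = 0.238889, fail to reject H0.


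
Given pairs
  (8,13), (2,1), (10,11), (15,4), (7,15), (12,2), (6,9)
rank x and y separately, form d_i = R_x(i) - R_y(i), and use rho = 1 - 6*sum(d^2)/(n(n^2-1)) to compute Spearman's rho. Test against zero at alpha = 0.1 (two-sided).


Step 1: Rank x and y separately (midranks; no ties here).
rank(x): 8->4, 2->1, 10->5, 15->7, 7->3, 12->6, 6->2
rank(y): 13->6, 1->1, 11->5, 4->3, 15->7, 2->2, 9->4
Step 2: d_i = R_x(i) - R_y(i); compute d_i^2.
  (4-6)^2=4, (1-1)^2=0, (5-5)^2=0, (7-3)^2=16, (3-7)^2=16, (6-2)^2=16, (2-4)^2=4
sum(d^2) = 56.
Step 3: rho = 1 - 6*56 / (7*(7^2 - 1)) = 1 - 336/336 = 0.000000.
Step 4: Under H0, t = rho * sqrt((n-2)/(1-rho^2)) = 0.0000 ~ t(5).
Step 5: Two-sided p-value from the t-distribution with 5 df = 1.000000.
Step 6: alpha = 0.1. fail to reject H0.

rho = 0.0000, p = 1.000000, fail to reject H0 at alpha = 0.1.


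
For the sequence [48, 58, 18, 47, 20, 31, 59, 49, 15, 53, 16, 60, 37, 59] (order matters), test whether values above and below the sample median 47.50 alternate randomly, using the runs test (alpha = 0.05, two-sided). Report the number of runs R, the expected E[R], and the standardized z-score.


Step 1: Compute median = 47.50; label A = above, B = below.
Labels in order: AABBBBAABABABA  (n_A = 7, n_B = 7)
Step 2: Count runs R = 9.
Step 3: Under H0 (random ordering), E[R] = 2*n_A*n_B/(n_A+n_B) + 1 = 2*7*7/14 + 1 = 8.0000.
        Var[R] = 2*n_A*n_B*(2*n_A*n_B - n_A - n_B) / ((n_A+n_B)^2 * (n_A+n_B-1)) = 8232/2548 = 3.2308.
        SD[R] = 1.7974.
Step 4: Continuity-corrected z = (R - 0.5 - E[R]) / SD[R] = (9 - 0.5 - 8.0000) / 1.7974 = 0.2782.
Step 5: Two-sided p-value via normal approximation = 2*(1 - Phi(|z|)) = 0.780879.
Step 6: alpha = 0.05. fail to reject H0.

R = 9, z = 0.2782, p = 0.780879, fail to reject H0.


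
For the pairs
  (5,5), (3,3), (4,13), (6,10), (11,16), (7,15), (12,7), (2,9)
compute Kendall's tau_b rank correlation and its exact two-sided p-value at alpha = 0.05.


Step 1: Enumerate the 28 unordered pairs (i,j) with i<j and classify each by sign(x_j-x_i) * sign(y_j-y_i).
  (1,2):dx=-2,dy=-2->C; (1,3):dx=-1,dy=+8->D; (1,4):dx=+1,dy=+5->C; (1,5):dx=+6,dy=+11->C
  (1,6):dx=+2,dy=+10->C; (1,7):dx=+7,dy=+2->C; (1,8):dx=-3,dy=+4->D; (2,3):dx=+1,dy=+10->C
  (2,4):dx=+3,dy=+7->C; (2,5):dx=+8,dy=+13->C; (2,6):dx=+4,dy=+12->C; (2,7):dx=+9,dy=+4->C
  (2,8):dx=-1,dy=+6->D; (3,4):dx=+2,dy=-3->D; (3,5):dx=+7,dy=+3->C; (3,6):dx=+3,dy=+2->C
  (3,7):dx=+8,dy=-6->D; (3,8):dx=-2,dy=-4->C; (4,5):dx=+5,dy=+6->C; (4,6):dx=+1,dy=+5->C
  (4,7):dx=+6,dy=-3->D; (4,8):dx=-4,dy=-1->C; (5,6):dx=-4,dy=-1->C; (5,7):dx=+1,dy=-9->D
  (5,8):dx=-9,dy=-7->C; (6,7):dx=+5,dy=-8->D; (6,8):dx=-5,dy=-6->C; (7,8):dx=-10,dy=+2->D
Step 2: C = 19, D = 9, total pairs = 28.
Step 3: tau = (C - D)/(n(n-1)/2) = (19 - 9)/28 = 0.357143.
Step 4: Exact two-sided p-value (enumerate n! = 40320 permutations of y under H0): p = 0.275099.
Step 5: alpha = 0.05. fail to reject H0.

tau_b = 0.3571 (C=19, D=9), p = 0.275099, fail to reject H0.


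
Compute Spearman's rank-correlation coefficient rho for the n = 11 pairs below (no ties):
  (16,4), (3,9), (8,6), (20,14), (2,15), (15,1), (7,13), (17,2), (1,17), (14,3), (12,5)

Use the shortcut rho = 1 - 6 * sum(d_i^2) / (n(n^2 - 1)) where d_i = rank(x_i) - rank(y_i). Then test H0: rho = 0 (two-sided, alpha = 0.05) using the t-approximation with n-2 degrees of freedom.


Step 1: Rank x and y separately (midranks; no ties here).
rank(x): 16->9, 3->3, 8->5, 20->11, 2->2, 15->8, 7->4, 17->10, 1->1, 14->7, 12->6
rank(y): 4->4, 9->7, 6->6, 14->9, 15->10, 1->1, 13->8, 2->2, 17->11, 3->3, 5->5
Step 2: d_i = R_x(i) - R_y(i); compute d_i^2.
  (9-4)^2=25, (3-7)^2=16, (5-6)^2=1, (11-9)^2=4, (2-10)^2=64, (8-1)^2=49, (4-8)^2=16, (10-2)^2=64, (1-11)^2=100, (7-3)^2=16, (6-5)^2=1
sum(d^2) = 356.
Step 3: rho = 1 - 6*356 / (11*(11^2 - 1)) = 1 - 2136/1320 = -0.618182.
Step 4: Under H0, t = rho * sqrt((n-2)/(1-rho^2)) = -2.3594 ~ t(9).
Step 5: Two-sided p-value from the t-distribution with 9 df = 0.042646.
Step 6: alpha = 0.05. reject H0.

rho = -0.6182, p = 0.042646, reject H0 at alpha = 0.05.


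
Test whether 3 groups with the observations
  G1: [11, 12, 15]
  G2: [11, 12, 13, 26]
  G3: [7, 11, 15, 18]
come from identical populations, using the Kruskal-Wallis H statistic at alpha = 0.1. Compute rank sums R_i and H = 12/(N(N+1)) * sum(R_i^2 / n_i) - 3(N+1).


Step 1: Combine all N = 11 observations and assign midranks.
sorted (value, group, rank): (7,G3,1), (11,G1,3), (11,G2,3), (11,G3,3), (12,G1,5.5), (12,G2,5.5), (13,G2,7), (15,G1,8.5), (15,G3,8.5), (18,G3,10), (26,G2,11)
Step 2: Sum ranks within each group.
R_1 = 17 (n_1 = 3)
R_2 = 26.5 (n_2 = 4)
R_3 = 22.5 (n_3 = 4)
Step 3: H = 12/(N(N+1)) * sum(R_i^2/n_i) - 3(N+1)
     = 12/(11*12) * (17^2/3 + 26.5^2/4 + 22.5^2/4) - 3*12
     = 0.090909 * 398.458 - 36
     = 0.223485.
Step 4: Ties present; correction factor C = 1 - 36/(11^3 - 11) = 0.972727. Corrected H = 0.223485 / 0.972727 = 0.229751.
Step 5: Under H0, H ~ chi^2(2); p-value = 0.891477.
Step 6: alpha = 0.1. fail to reject H0.

H = 0.2298, df = 2, p = 0.891477, fail to reject H0.


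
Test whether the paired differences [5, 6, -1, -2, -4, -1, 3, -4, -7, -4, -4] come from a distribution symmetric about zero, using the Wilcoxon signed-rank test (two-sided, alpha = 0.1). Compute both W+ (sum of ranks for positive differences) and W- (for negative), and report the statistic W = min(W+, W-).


Step 1: Drop any zero differences (none here) and take |d_i|.
|d| = [5, 6, 1, 2, 4, 1, 3, 4, 7, 4, 4]
Step 2: Midrank |d_i| (ties get averaged ranks).
ranks: |5|->9, |6|->10, |1|->1.5, |2|->3, |4|->6.5, |1|->1.5, |3|->4, |4|->6.5, |7|->11, |4|->6.5, |4|->6.5
Step 3: Attach original signs; sum ranks with positive sign and with negative sign.
W+ = 9 + 10 + 4 = 23
W- = 1.5 + 3 + 6.5 + 1.5 + 6.5 + 11 + 6.5 + 6.5 = 43
(Check: W+ + W- = 66 should equal n(n+1)/2 = 66.)
Step 4: Test statistic W = min(W+, W-) = 23.
Step 5: Ties in |d|, so use the tie-corrected normal approximation.
        E[W] = n(n+1)/4 = 11*12/4 = 33.
        Tie groups: |d|=1 (t=2), |d|=4 (t=4); sum(t^3 - t) = 66.
        Var[W] = n(n+1)(2n+1)/24 - sum(t^3-t)/48 = 3036/24 - 66/48 = 125.125.
        z = (W - E[W]) / sqrt(Var[W]) = (23 - 33) / 11.1859 = -0.8940.
        Two-sided p = 2*Phi(z) = 0.371332.
Step 6: alpha = 0.1. fail to reject H0.

W+ = 23, W- = 43, W = min = 23, p = 0.371332, fail to reject H0.


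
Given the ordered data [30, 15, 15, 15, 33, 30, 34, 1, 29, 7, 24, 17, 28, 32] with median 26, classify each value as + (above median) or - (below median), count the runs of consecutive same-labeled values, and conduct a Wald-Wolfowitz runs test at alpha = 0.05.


Step 1: Compute median = 26; label A = above, B = below.
Labels in order: ABBBAAABABBBAA  (n_A = 7, n_B = 7)
Step 2: Count runs R = 7.
Step 3: Under H0 (random ordering), E[R] = 2*n_A*n_B/(n_A+n_B) + 1 = 2*7*7/14 + 1 = 8.0000.
        Var[R] = 2*n_A*n_B*(2*n_A*n_B - n_A - n_B) / ((n_A+n_B)^2 * (n_A+n_B-1)) = 8232/2548 = 3.2308.
        SD[R] = 1.7974.
Step 4: Continuity-corrected z = (R + 0.5 - E[R]) / SD[R] = (7 + 0.5 - 8.0000) / 1.7974 = -0.2782.
Step 5: Two-sided p-value via normal approximation = 2*(1 - Phi(|z|)) = 0.780879.
Step 6: alpha = 0.05. fail to reject H0.

R = 7, z = -0.2782, p = 0.780879, fail to reject H0.


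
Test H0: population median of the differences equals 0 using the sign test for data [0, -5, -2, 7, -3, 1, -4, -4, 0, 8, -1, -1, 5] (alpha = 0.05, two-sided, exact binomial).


Step 1: Discard zero differences. Original n = 13; n_eff = number of nonzero differences = 11.
Nonzero differences (with sign): -5, -2, +7, -3, +1, -4, -4, +8, -1, -1, +5
Step 2: Count signs: positive = 4, negative = 7.
Step 3: Under H0: P(positive) = 0.5, so the number of positives S ~ Bin(11, 0.5).
Step 4: Two-sided exact p-value = sum of Bin(11,0.5) probabilities at or below the observed probability = 0.548828.
Step 5: alpha = 0.05. fail to reject H0.

n_eff = 11, pos = 4, neg = 7, p = 0.548828, fail to reject H0.


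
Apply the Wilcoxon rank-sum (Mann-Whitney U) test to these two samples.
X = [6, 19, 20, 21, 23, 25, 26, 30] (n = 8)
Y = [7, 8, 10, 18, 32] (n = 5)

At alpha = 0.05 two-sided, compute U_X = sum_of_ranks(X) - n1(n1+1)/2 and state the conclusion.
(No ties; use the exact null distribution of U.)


Step 1: Combine and sort all 13 observations; assign midranks.
sorted (value, group): (6,X), (7,Y), (8,Y), (10,Y), (18,Y), (19,X), (20,X), (21,X), (23,X), (25,X), (26,X), (30,X), (32,Y)
ranks: 6->1, 7->2, 8->3, 10->4, 18->5, 19->6, 20->7, 21->8, 23->9, 25->10, 26->11, 30->12, 32->13
Step 2: Rank sum for X: R1 = 1 + 6 + 7 + 8 + 9 + 10 + 11 + 12 = 64.
Step 3: U_X = R1 - n1(n1+1)/2 = 64 - 8*9/2 = 64 - 36 = 28.
       U_Y = n1*n2 - U_X = 40 - 28 = 12.
Step 4: No ties, so the exact null distribution of U (based on enumerating the C(13,8) = 1287 equally likely rank assignments) gives the two-sided p-value.
Step 5: p-value = 0.284382; compare to alpha = 0.05. fail to reject H0.

U_X = 28, p = 0.284382, fail to reject H0 at alpha = 0.05.


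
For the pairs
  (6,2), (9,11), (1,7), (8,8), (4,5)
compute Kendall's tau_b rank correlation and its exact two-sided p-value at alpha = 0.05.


Step 1: Enumerate the 10 unordered pairs (i,j) with i<j and classify each by sign(x_j-x_i) * sign(y_j-y_i).
  (1,2):dx=+3,dy=+9->C; (1,3):dx=-5,dy=+5->D; (1,4):dx=+2,dy=+6->C; (1,5):dx=-2,dy=+3->D
  (2,3):dx=-8,dy=-4->C; (2,4):dx=-1,dy=-3->C; (2,5):dx=-5,dy=-6->C; (3,4):dx=+7,dy=+1->C
  (3,5):dx=+3,dy=-2->D; (4,5):dx=-4,dy=-3->C
Step 2: C = 7, D = 3, total pairs = 10.
Step 3: tau = (C - D)/(n(n-1)/2) = (7 - 3)/10 = 0.400000.
Step 4: Exact two-sided p-value (enumerate n! = 120 permutations of y under H0): p = 0.483333.
Step 5: alpha = 0.05. fail to reject H0.

tau_b = 0.4000 (C=7, D=3), p = 0.483333, fail to reject H0.


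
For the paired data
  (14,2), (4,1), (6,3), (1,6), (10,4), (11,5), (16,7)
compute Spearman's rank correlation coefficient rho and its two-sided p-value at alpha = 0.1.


Step 1: Rank x and y separately (midranks; no ties here).
rank(x): 14->6, 4->2, 6->3, 1->1, 10->4, 11->5, 16->7
rank(y): 2->2, 1->1, 3->3, 6->6, 4->4, 5->5, 7->7
Step 2: d_i = R_x(i) - R_y(i); compute d_i^2.
  (6-2)^2=16, (2-1)^2=1, (3-3)^2=0, (1-6)^2=25, (4-4)^2=0, (5-5)^2=0, (7-7)^2=0
sum(d^2) = 42.
Step 3: rho = 1 - 6*42 / (7*(7^2 - 1)) = 1 - 252/336 = 0.250000.
Step 4: Under H0, t = rho * sqrt((n-2)/(1-rho^2)) = 0.5774 ~ t(5).
Step 5: Two-sided p-value from the t-distribution with 5 df = 0.588724.
Step 6: alpha = 0.1. fail to reject H0.

rho = 0.2500, p = 0.588724, fail to reject H0 at alpha = 0.1.


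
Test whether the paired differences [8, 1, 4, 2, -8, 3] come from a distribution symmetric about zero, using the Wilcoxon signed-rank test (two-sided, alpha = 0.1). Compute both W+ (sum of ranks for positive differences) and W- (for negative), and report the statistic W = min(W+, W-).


Step 1: Drop any zero differences (none here) and take |d_i|.
|d| = [8, 1, 4, 2, 8, 3]
Step 2: Midrank |d_i| (ties get averaged ranks).
ranks: |8|->5.5, |1|->1, |4|->4, |2|->2, |8|->5.5, |3|->3
Step 3: Attach original signs; sum ranks with positive sign and with negative sign.
W+ = 5.5 + 1 + 4 + 2 + 3 = 15.5
W- = 5.5 = 5.5
(Check: W+ + W- = 21 should equal n(n+1)/2 = 21.)
Step 4: Test statistic W = min(W+, W-) = 5.5.
Step 5: Ties in |d|, so use the tie-corrected normal approximation.
        E[W] = n(n+1)/4 = 6*7/4 = 10.5.
        Tie groups: |d|=8 (t=2); sum(t^3 - t) = 6.
        Var[W] = n(n+1)(2n+1)/24 - sum(t^3-t)/48 = 546/24 - 6/48 = 22.625.
        z = (W - E[W]) / sqrt(Var[W]) = (5.5 - 10.5) / 4.7566 = -1.0512.
        Two-sided p = 2*Phi(z) = 0.293177.
Step 6: alpha = 0.1. fail to reject H0.

W+ = 15.5, W- = 5.5, W = min = 5.5, p = 0.293177, fail to reject H0.


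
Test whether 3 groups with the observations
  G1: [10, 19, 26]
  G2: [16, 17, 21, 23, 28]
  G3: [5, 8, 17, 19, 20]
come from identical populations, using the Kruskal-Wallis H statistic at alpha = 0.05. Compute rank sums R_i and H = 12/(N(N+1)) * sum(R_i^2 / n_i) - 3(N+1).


Step 1: Combine all N = 13 observations and assign midranks.
sorted (value, group, rank): (5,G3,1), (8,G3,2), (10,G1,3), (16,G2,4), (17,G2,5.5), (17,G3,5.5), (19,G1,7.5), (19,G3,7.5), (20,G3,9), (21,G2,10), (23,G2,11), (26,G1,12), (28,G2,13)
Step 2: Sum ranks within each group.
R_1 = 22.5 (n_1 = 3)
R_2 = 43.5 (n_2 = 5)
R_3 = 25 (n_3 = 5)
Step 3: H = 12/(N(N+1)) * sum(R_i^2/n_i) - 3(N+1)
     = 12/(13*14) * (22.5^2/3 + 43.5^2/5 + 25^2/5) - 3*14
     = 0.065934 * 672.2 - 42
     = 2.320879.
Step 4: Ties present; correction factor C = 1 - 12/(13^3 - 13) = 0.994505. Corrected H = 2.320879 / 0.994505 = 2.333702.
Step 5: Under H0, H ~ chi^2(2); p-value = 0.311346.
Step 6: alpha = 0.05. fail to reject H0.

H = 2.3337, df = 2, p = 0.311346, fail to reject H0.


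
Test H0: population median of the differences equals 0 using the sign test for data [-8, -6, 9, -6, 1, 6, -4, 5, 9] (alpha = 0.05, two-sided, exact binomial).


Step 1: Discard zero differences. Original n = 9; n_eff = number of nonzero differences = 9.
Nonzero differences (with sign): -8, -6, +9, -6, +1, +6, -4, +5, +9
Step 2: Count signs: positive = 5, negative = 4.
Step 3: Under H0: P(positive) = 0.5, so the number of positives S ~ Bin(9, 0.5).
Step 4: Two-sided exact p-value = sum of Bin(9,0.5) probabilities at or below the observed probability = 1.000000.
Step 5: alpha = 0.05. fail to reject H0.

n_eff = 9, pos = 5, neg = 4, p = 1.000000, fail to reject H0.


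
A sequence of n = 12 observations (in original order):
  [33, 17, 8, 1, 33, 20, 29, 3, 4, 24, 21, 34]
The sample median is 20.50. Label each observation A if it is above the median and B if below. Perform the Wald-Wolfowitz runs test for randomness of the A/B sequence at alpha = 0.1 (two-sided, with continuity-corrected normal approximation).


Step 1: Compute median = 20.50; label A = above, B = below.
Labels in order: ABBBABABBAAA  (n_A = 6, n_B = 6)
Step 2: Count runs R = 7.
Step 3: Under H0 (random ordering), E[R] = 2*n_A*n_B/(n_A+n_B) + 1 = 2*6*6/12 + 1 = 7.0000.
        Var[R] = 2*n_A*n_B*(2*n_A*n_B - n_A - n_B) / ((n_A+n_B)^2 * (n_A+n_B-1)) = 4320/1584 = 2.7273.
        SD[R] = 1.6514.
Step 4: R = E[R], so z = 0 with no continuity correction.
Step 5: Two-sided p-value via normal approximation = 2*(1 - Phi(|z|)) = 1.000000.
Step 6: alpha = 0.1. fail to reject H0.

R = 7, z = 0.0000, p = 1.000000, fail to reject H0.


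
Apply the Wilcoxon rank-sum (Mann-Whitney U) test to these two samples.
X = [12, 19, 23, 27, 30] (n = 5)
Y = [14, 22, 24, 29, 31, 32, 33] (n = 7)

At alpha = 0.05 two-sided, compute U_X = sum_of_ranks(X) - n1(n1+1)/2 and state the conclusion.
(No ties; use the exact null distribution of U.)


Step 1: Combine and sort all 12 observations; assign midranks.
sorted (value, group): (12,X), (14,Y), (19,X), (22,Y), (23,X), (24,Y), (27,X), (29,Y), (30,X), (31,Y), (32,Y), (33,Y)
ranks: 12->1, 14->2, 19->3, 22->4, 23->5, 24->6, 27->7, 29->8, 30->9, 31->10, 32->11, 33->12
Step 2: Rank sum for X: R1 = 1 + 3 + 5 + 7 + 9 = 25.
Step 3: U_X = R1 - n1(n1+1)/2 = 25 - 5*6/2 = 25 - 15 = 10.
       U_Y = n1*n2 - U_X = 35 - 10 = 25.
Step 4: No ties, so the exact null distribution of U (based on enumerating the C(12,5) = 792 equally likely rank assignments) gives the two-sided p-value.
Step 5: p-value = 0.267677; compare to alpha = 0.05. fail to reject H0.

U_X = 10, p = 0.267677, fail to reject H0 at alpha = 0.05.


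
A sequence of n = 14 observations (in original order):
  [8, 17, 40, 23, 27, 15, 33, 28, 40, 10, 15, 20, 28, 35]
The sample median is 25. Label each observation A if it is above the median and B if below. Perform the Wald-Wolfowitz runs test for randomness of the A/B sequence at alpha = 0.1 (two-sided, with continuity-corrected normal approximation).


Step 1: Compute median = 25; label A = above, B = below.
Labels in order: BBABABAAABBBAA  (n_A = 7, n_B = 7)
Step 2: Count runs R = 8.
Step 3: Under H0 (random ordering), E[R] = 2*n_A*n_B/(n_A+n_B) + 1 = 2*7*7/14 + 1 = 8.0000.
        Var[R] = 2*n_A*n_B*(2*n_A*n_B - n_A - n_B) / ((n_A+n_B)^2 * (n_A+n_B-1)) = 8232/2548 = 3.2308.
        SD[R] = 1.7974.
Step 4: R = E[R], so z = 0 with no continuity correction.
Step 5: Two-sided p-value via normal approximation = 2*(1 - Phi(|z|)) = 1.000000.
Step 6: alpha = 0.1. fail to reject H0.

R = 8, z = 0.0000, p = 1.000000, fail to reject H0.


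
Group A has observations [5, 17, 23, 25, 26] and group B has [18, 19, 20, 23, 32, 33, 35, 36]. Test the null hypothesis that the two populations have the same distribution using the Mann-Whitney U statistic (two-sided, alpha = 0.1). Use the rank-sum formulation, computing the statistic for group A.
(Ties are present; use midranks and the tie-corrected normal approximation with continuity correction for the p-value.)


Step 1: Combine and sort all 13 observations; assign midranks.
sorted (value, group): (5,X), (17,X), (18,Y), (19,Y), (20,Y), (23,X), (23,Y), (25,X), (26,X), (32,Y), (33,Y), (35,Y), (36,Y)
ranks: 5->1, 17->2, 18->3, 19->4, 20->5, 23->6.5, 23->6.5, 25->8, 26->9, 32->10, 33->11, 35->12, 36->13
Step 2: Rank sum for X: R1 = 1 + 2 + 6.5 + 8 + 9 = 26.5.
Step 3: U_X = R1 - n1(n1+1)/2 = 26.5 - 5*6/2 = 26.5 - 15 = 11.5.
       U_Y = n1*n2 - U_X = 40 - 11.5 = 28.5.
Step 4: Ties are present, so use the tie-corrected normal approximation (with continuity correction) for the p-value.
Step 5: p-value = 0.240919; compare to alpha = 0.1. fail to reject H0.

U_X = 11.5, p = 0.240919, fail to reject H0 at alpha = 0.1.


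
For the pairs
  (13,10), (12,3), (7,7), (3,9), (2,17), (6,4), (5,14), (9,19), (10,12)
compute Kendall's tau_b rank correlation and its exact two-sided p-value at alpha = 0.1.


Step 1: Enumerate the 36 unordered pairs (i,j) with i<j and classify each by sign(x_j-x_i) * sign(y_j-y_i).
  (1,2):dx=-1,dy=-7->C; (1,3):dx=-6,dy=-3->C; (1,4):dx=-10,dy=-1->C; (1,5):dx=-11,dy=+7->D
  (1,6):dx=-7,dy=-6->C; (1,7):dx=-8,dy=+4->D; (1,8):dx=-4,dy=+9->D; (1,9):dx=-3,dy=+2->D
  (2,3):dx=-5,dy=+4->D; (2,4):dx=-9,dy=+6->D; (2,5):dx=-10,dy=+14->D; (2,6):dx=-6,dy=+1->D
  (2,7):dx=-7,dy=+11->D; (2,8):dx=-3,dy=+16->D; (2,9):dx=-2,dy=+9->D; (3,4):dx=-4,dy=+2->D
  (3,5):dx=-5,dy=+10->D; (3,6):dx=-1,dy=-3->C; (3,7):dx=-2,dy=+7->D; (3,8):dx=+2,dy=+12->C
  (3,9):dx=+3,dy=+5->C; (4,5):dx=-1,dy=+8->D; (4,6):dx=+3,dy=-5->D; (4,7):dx=+2,dy=+5->C
  (4,8):dx=+6,dy=+10->C; (4,9):dx=+7,dy=+3->C; (5,6):dx=+4,dy=-13->D; (5,7):dx=+3,dy=-3->D
  (5,8):dx=+7,dy=+2->C; (5,9):dx=+8,dy=-5->D; (6,7):dx=-1,dy=+10->D; (6,8):dx=+3,dy=+15->C
  (6,9):dx=+4,dy=+8->C; (7,8):dx=+4,dy=+5->C; (7,9):dx=+5,dy=-2->D; (8,9):dx=+1,dy=-7->D
Step 2: C = 14, D = 22, total pairs = 36.
Step 3: tau = (C - D)/(n(n-1)/2) = (14 - 22)/36 = -0.222222.
Step 4: Exact two-sided p-value (enumerate n! = 362880 permutations of y under H0): p = 0.476709.
Step 5: alpha = 0.1. fail to reject H0.

tau_b = -0.2222 (C=14, D=22), p = 0.476709, fail to reject H0.


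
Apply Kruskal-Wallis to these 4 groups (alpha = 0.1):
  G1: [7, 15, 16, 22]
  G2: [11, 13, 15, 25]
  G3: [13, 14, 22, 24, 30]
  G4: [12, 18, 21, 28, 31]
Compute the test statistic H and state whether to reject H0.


Step 1: Combine all N = 18 observations and assign midranks.
sorted (value, group, rank): (7,G1,1), (11,G2,2), (12,G4,3), (13,G2,4.5), (13,G3,4.5), (14,G3,6), (15,G1,7.5), (15,G2,7.5), (16,G1,9), (18,G4,10), (21,G4,11), (22,G1,12.5), (22,G3,12.5), (24,G3,14), (25,G2,15), (28,G4,16), (30,G3,17), (31,G4,18)
Step 2: Sum ranks within each group.
R_1 = 30 (n_1 = 4)
R_2 = 29 (n_2 = 4)
R_3 = 54 (n_3 = 5)
R_4 = 58 (n_4 = 5)
Step 3: H = 12/(N(N+1)) * sum(R_i^2/n_i) - 3(N+1)
     = 12/(18*19) * (30^2/4 + 29^2/4 + 54^2/5 + 58^2/5) - 3*19
     = 0.035088 * 1691.25 - 57
     = 2.342105.
Step 4: Ties present; correction factor C = 1 - 18/(18^3 - 18) = 0.996904. Corrected H = 2.342105 / 0.996904 = 2.349379.
Step 5: Under H0, H ~ chi^2(3); p-value = 0.503127.
Step 6: alpha = 0.1. fail to reject H0.

H = 2.3494, df = 3, p = 0.503127, fail to reject H0.


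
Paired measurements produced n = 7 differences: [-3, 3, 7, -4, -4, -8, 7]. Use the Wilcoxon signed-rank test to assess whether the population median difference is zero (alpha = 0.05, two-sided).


Step 1: Drop any zero differences (none here) and take |d_i|.
|d| = [3, 3, 7, 4, 4, 8, 7]
Step 2: Midrank |d_i| (ties get averaged ranks).
ranks: |3|->1.5, |3|->1.5, |7|->5.5, |4|->3.5, |4|->3.5, |8|->7, |7|->5.5
Step 3: Attach original signs; sum ranks with positive sign and with negative sign.
W+ = 1.5 + 5.5 + 5.5 = 12.5
W- = 1.5 + 3.5 + 3.5 + 7 = 15.5
(Check: W+ + W- = 28 should equal n(n+1)/2 = 28.)
Step 4: Test statistic W = min(W+, W-) = 12.5.
Step 5: Ties in |d|, so use the tie-corrected normal approximation.
        E[W] = n(n+1)/4 = 7*8/4 = 14.
        Tie groups: |d|=3 (t=2), |d|=4 (t=2), |d|=7 (t=2); sum(t^3 - t) = 18.
        Var[W] = n(n+1)(2n+1)/24 - sum(t^3-t)/48 = 840/24 - 18/48 = 34.625.
        z = (W - E[W]) / sqrt(Var[W]) = (12.5 - 14) / 5.8843 = -0.2549.
        Two-sided p = 2*Phi(z) = 0.798788.
Step 6: alpha = 0.05. fail to reject H0.

W+ = 12.5, W- = 15.5, W = min = 12.5, p = 0.798788, fail to reject H0.


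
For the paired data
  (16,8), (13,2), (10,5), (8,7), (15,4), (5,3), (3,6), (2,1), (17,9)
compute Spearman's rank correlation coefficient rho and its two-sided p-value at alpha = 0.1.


Step 1: Rank x and y separately (midranks; no ties here).
rank(x): 16->8, 13->6, 10->5, 8->4, 15->7, 5->3, 3->2, 2->1, 17->9
rank(y): 8->8, 2->2, 5->5, 7->7, 4->4, 3->3, 6->6, 1->1, 9->9
Step 2: d_i = R_x(i) - R_y(i); compute d_i^2.
  (8-8)^2=0, (6-2)^2=16, (5-5)^2=0, (4-7)^2=9, (7-4)^2=9, (3-3)^2=0, (2-6)^2=16, (1-1)^2=0, (9-9)^2=0
sum(d^2) = 50.
Step 3: rho = 1 - 6*50 / (9*(9^2 - 1)) = 1 - 300/720 = 0.583333.
Step 4: Under H0, t = rho * sqrt((n-2)/(1-rho^2)) = 1.9001 ~ t(7).
Step 5: Two-sided p-value from the t-distribution with 7 df = 0.099186.
Step 6: alpha = 0.1. reject H0.

rho = 0.5833, p = 0.099186, reject H0 at alpha = 0.1.


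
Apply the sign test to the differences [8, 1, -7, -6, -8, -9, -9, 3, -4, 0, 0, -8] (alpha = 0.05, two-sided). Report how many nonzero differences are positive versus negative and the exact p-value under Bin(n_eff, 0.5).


Step 1: Discard zero differences. Original n = 12; n_eff = number of nonzero differences = 10.
Nonzero differences (with sign): +8, +1, -7, -6, -8, -9, -9, +3, -4, -8
Step 2: Count signs: positive = 3, negative = 7.
Step 3: Under H0: P(positive) = 0.5, so the number of positives S ~ Bin(10, 0.5).
Step 4: Two-sided exact p-value = sum of Bin(10,0.5) probabilities at or below the observed probability = 0.343750.
Step 5: alpha = 0.05. fail to reject H0.

n_eff = 10, pos = 3, neg = 7, p = 0.343750, fail to reject H0.
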